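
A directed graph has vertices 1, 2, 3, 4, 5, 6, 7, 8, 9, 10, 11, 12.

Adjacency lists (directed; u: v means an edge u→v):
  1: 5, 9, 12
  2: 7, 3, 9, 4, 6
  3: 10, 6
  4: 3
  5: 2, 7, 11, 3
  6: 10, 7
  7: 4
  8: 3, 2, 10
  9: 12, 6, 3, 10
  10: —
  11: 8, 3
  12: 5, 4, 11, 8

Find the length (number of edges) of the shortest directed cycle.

4

For each vertex v, BFS finds the shortest path from v back to v.
The shortest such closed walk is 12 → 8 → 2 → 9 → 12, length 4.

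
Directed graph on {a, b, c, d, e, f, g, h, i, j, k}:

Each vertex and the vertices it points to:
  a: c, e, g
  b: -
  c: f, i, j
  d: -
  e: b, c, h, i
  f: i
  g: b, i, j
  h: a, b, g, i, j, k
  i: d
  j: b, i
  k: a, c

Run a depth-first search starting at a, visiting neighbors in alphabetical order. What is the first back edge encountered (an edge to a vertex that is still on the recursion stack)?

h→a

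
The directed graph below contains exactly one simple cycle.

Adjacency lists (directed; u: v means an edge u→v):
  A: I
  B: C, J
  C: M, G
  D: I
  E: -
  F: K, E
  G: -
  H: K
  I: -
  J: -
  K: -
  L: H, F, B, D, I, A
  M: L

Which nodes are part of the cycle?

B, C, L, M

DFS with gray/black marking from L:
L gray
  H gray
    K gray
    K black
  H black
  F gray
    F→K: K black — skip
    E gray
    E black
  F black
  B gray
    C gray
      M gray
        M→L: L is gray → back edge
Back edge closes the cycle L → B → C → M → L; its vertices are {B, C, L, M}.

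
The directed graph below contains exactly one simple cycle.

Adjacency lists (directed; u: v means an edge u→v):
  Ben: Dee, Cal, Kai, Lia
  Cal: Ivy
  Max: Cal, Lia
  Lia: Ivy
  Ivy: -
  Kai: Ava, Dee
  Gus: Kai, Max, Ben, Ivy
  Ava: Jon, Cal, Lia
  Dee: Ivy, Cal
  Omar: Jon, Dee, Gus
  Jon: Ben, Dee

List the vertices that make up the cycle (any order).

DFS with gray/black marking from Jon:
Jon gray
  Ben gray
    Dee gray
      Ivy gray
      Ivy black
      Cal gray
        Cal→Ivy: Ivy black — skip
      Cal black
    Dee black
    Ben→Cal: Cal black — skip
    Kai gray
      Ava gray
        Ava→Jon: Jon is gray → back edge
Back edge closes the cycle Jon → Ben → Kai → Ava → Jon; its vertices are {Ava, Ben, Jon, Kai}.

Ava, Ben, Jon, Kai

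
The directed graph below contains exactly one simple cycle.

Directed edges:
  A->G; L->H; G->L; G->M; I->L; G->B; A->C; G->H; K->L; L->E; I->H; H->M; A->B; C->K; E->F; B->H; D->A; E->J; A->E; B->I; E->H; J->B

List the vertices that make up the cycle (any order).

DFS with gray/black marking from E:
E gray
  F gray
  F black
  H gray
    M gray
    M black
  H black
  J gray
    B gray
      B→H: H black — skip
      I gray
        L gray
          L→H: H black — skip
          L→E: E is gray → back edge
Back edge closes the cycle E → J → B → I → L → E; its vertices are {B, E, I, J, L}.

B, E, I, J, L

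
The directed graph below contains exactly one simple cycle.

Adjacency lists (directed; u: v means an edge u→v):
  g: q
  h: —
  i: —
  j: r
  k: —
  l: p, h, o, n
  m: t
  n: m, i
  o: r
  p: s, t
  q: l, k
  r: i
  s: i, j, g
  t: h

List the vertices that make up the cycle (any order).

DFS with gray/black marking from q:
q gray
  l gray
    p gray
      s gray
        i gray
        i black
        j gray
          r gray
            r→i: i black — skip
          r black
        j black
        g gray
          g→q: q is gray → back edge
Back edge closes the cycle q → l → p → s → g → q; its vertices are {g, l, p, q, s}.

g, l, p, q, s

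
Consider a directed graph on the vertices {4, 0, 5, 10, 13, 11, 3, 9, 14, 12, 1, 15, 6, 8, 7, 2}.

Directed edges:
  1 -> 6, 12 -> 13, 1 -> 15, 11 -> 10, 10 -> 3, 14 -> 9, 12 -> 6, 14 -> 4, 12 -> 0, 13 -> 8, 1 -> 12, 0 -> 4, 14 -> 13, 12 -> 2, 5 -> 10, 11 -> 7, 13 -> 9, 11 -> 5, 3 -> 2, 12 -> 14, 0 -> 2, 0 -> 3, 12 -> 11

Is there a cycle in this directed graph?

No

DFS with white/gray/black marking, starting from 1:
1 gray
  12 gray
    0 gray
      4 gray
      4 black
      3 gray
        2 gray
        2 black
      3 black
      0→2: 2 black — skip
    0 black
    13 gray
      8 gray
      8 black
      9 gray
      9 black
    13 black
    12→2: 2 black — skip
    14 gray
      14→4: 4 black — skip
      14→13: 13 black — skip
      14→9: 9 black — skip
    14 black
    11 gray
      5 gray
        10 gray
          10→3: 3 black — skip
        10 black
      5 black
      11→10: 10 black — skip
      7 gray
      7 black
    11 black
    6 gray
    6 black
  12 black
  15 gray
  15 black
  1→6: 6 black — skip
1 black
Every edge goes to a white or black vertex — no back edge, so the graph is acyclic.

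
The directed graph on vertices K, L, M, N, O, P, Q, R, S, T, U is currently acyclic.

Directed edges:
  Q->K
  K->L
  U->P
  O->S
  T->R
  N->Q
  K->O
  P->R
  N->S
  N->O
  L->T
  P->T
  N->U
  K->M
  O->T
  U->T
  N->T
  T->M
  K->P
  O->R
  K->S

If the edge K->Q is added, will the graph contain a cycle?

Yes

Adding K→Q creates a cycle iff Q can already reach K.
Path from Q: Q → K.
So Q → … → K → Q is a cycle.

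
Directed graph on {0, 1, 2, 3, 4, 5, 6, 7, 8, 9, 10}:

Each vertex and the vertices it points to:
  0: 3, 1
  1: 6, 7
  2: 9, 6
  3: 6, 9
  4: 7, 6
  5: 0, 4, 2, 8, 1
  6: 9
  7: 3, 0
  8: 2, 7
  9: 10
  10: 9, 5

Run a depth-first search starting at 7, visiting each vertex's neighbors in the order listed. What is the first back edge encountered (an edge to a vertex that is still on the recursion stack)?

10→9

DFS from 7 (visiting each vertex's neighbors in the order listed); mark gray on enter, black on exit:
7 gray
  3 gray
    6 gray
      9 gray
        10 gray
          10→9: 9 is gray → back edge
First back edge: 10 → 9.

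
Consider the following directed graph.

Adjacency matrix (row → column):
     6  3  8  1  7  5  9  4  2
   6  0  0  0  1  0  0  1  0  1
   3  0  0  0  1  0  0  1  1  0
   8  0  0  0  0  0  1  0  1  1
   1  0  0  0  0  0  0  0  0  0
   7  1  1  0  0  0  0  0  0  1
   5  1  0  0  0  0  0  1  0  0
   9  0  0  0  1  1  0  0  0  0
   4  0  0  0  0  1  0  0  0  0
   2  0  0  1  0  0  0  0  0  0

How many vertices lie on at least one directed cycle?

8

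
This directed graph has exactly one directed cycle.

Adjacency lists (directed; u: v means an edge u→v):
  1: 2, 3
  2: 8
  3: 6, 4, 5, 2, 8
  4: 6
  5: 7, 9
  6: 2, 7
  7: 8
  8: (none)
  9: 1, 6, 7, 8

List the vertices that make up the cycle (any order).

DFS with gray/black marking from 3:
3 gray
  6 gray
    2 gray
      8 gray
      8 black
    2 black
    7 gray
      7→8: 8 black — skip
    7 black
  6 black
  4 gray
    4→6: 6 black — skip
  4 black
  5 gray
    5→7: 7 black — skip
    9 gray
      1 gray
        1→2: 2 black — skip
        1→3: 3 is gray → back edge
Back edge closes the cycle 3 → 5 → 9 → 1 → 3; its vertices are {1, 3, 5, 9}.

1, 3, 5, 9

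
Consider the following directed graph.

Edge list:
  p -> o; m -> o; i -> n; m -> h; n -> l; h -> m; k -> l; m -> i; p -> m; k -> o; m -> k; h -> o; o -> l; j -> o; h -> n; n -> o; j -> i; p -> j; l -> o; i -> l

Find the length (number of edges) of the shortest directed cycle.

For each vertex v, BFS finds the shortest path from v back to v.
The shortest such closed walk is m → h → m, length 2.

2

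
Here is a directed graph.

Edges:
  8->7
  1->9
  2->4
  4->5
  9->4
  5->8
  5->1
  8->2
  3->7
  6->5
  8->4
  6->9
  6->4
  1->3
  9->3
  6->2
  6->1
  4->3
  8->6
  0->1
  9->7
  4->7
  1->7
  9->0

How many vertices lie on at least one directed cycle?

A vertex is on a directed cycle iff it belongs to a strongly connected component of size ≥ 2 (or has a self-loop).
The vertices on cycles are {0, 1, 2, 4, 5, 6, 8, 9} — 8 in total.

8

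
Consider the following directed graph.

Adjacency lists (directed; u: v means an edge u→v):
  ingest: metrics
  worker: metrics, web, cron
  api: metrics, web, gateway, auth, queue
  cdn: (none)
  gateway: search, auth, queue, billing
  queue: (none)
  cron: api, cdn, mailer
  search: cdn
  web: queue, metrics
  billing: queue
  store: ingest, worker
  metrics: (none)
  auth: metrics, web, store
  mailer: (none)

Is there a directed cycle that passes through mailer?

No

mailer lies on a cycle iff there is a path from mailer back to itself.
Exploring from mailer, it never reaches itself; equivalently, its strongly connected component is a singleton.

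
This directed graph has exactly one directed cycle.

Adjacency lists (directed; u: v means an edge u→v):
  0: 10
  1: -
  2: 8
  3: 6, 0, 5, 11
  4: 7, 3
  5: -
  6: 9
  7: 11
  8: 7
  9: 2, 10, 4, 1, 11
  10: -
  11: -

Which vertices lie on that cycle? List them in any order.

3, 4, 6, 9

DFS with gray/black marking from 3:
3 gray
  6 gray
    9 gray
      2 gray
        8 gray
          7 gray
            11 gray
            11 black
          7 black
        8 black
      2 black
      10 gray
      10 black
      4 gray
        4→7: 7 black — skip
        4→3: 3 is gray → back edge
Back edge closes the cycle 3 → 6 → 9 → 4 → 3; its vertices are {3, 4, 6, 9}.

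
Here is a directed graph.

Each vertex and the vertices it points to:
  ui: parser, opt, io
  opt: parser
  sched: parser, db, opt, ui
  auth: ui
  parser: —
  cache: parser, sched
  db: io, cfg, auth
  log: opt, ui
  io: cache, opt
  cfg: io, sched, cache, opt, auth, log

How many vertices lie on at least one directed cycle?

8

A vertex is on a directed cycle iff it belongs to a strongly connected component of size ≥ 2 (or has a self-loop).
The vertices on cycles are {db, io, ui, cfg, log, auth, cache, sched} — 8 in total.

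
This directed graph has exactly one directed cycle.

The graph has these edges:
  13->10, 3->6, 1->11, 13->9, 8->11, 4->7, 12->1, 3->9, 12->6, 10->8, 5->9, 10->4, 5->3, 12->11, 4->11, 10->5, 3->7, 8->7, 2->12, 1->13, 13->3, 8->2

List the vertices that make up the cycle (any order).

DFS with gray/black marking from 10:
10 gray
  8 gray
    7 gray
    7 black
    11 gray
    11 black
    2 gray
      12 gray
        1 gray
          13 gray
            3 gray
              9 gray
              9 black
              3→7: 7 black — skip
              6 gray
              6 black
            3 black
            13→10: 10 is gray → back edge
Back edge closes the cycle 10 → 8 → 2 → 12 → 1 → 13 → 10; its vertices are {1, 2, 8, 10, 12, 13}.

1, 2, 8, 10, 12, 13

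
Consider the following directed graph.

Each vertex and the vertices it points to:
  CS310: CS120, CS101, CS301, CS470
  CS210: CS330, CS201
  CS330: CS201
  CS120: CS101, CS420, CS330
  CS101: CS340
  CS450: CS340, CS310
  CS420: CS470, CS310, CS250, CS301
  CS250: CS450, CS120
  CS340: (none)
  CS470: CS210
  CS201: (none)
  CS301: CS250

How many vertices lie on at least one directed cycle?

A vertex is on a directed cycle iff it belongs to a strongly connected component of size ≥ 2 (or has a self-loop).
The vertices on cycles are {CS120, CS250, CS301, CS310, CS420, CS450} — 6 in total.

6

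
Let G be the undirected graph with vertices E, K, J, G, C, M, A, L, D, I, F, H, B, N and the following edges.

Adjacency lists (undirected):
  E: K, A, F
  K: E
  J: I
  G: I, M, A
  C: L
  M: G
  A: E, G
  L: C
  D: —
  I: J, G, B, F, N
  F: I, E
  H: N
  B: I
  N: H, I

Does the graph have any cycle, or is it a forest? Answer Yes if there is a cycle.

Yes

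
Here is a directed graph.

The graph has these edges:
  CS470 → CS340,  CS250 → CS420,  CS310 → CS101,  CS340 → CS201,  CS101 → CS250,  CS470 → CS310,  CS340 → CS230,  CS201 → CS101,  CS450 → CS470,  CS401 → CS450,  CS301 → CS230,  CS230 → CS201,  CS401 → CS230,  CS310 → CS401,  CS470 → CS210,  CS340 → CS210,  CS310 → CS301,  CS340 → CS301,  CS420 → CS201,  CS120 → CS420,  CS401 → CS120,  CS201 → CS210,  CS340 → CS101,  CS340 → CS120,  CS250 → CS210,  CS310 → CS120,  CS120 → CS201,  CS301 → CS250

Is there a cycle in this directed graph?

Yes

DFS with white/gray/black marking, starting from CS310:
CS310 gray
  CS301 gray
    CS250 gray
      CS420 gray
        CS201 gray
          CS101 gray
            CS101→CS250: CS250 is gray → back edge
Back edge found, so a cycle exists: CS250 → CS420 → CS201 → CS101 → CS250.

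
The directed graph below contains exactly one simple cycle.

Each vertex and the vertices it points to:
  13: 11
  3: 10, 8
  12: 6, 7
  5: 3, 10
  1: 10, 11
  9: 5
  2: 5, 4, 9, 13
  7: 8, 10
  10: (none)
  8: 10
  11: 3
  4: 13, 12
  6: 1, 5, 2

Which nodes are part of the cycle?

DFS with gray/black marking from 6:
6 gray
  1 gray
    10 gray
    10 black
    11 gray
      3 gray
        3→10: 10 black — skip
        8 gray
          8→10: 10 black — skip
        8 black
      3 black
    11 black
  1 black
  5 gray
    5→3: 3 black — skip
    5→10: 10 black — skip
  5 black
  2 gray
    2→5: 5 black — skip
    4 gray
      13 gray
        13→11: 11 black — skip
      13 black
      12 gray
        12→6: 6 is gray → back edge
Back edge closes the cycle 6 → 2 → 4 → 12 → 6; its vertices are {2, 4, 6, 12}.

2, 4, 6, 12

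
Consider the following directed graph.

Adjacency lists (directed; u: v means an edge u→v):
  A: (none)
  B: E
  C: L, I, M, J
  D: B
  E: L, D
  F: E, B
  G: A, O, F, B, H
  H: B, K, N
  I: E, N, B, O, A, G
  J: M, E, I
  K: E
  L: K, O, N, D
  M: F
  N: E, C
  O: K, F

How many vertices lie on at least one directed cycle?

14

A vertex is on a directed cycle iff it belongs to a strongly connected component of size ≥ 2 (or has a self-loop).
The vertices on cycles are {B, C, D, E, F, G, H, I, J, K, L, M, N, O} — 14 in total.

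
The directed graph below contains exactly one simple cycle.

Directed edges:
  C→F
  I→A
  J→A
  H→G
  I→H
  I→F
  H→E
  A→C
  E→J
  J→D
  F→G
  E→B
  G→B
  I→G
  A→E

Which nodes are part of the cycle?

A, E, J

DFS with gray/black marking from A:
A gray
  E gray
    B gray
    B black
    J gray
      J→A: A is gray → back edge
Back edge closes the cycle A → E → J → A; its vertices are {A, E, J}.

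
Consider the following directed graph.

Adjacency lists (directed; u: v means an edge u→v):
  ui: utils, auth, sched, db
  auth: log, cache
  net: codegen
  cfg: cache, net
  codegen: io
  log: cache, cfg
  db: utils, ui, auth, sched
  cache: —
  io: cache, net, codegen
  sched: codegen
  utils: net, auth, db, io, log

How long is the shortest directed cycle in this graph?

2

For each vertex v, BFS finds the shortest path from v back to v.
The shortest such closed walk is ui → db → ui, length 2.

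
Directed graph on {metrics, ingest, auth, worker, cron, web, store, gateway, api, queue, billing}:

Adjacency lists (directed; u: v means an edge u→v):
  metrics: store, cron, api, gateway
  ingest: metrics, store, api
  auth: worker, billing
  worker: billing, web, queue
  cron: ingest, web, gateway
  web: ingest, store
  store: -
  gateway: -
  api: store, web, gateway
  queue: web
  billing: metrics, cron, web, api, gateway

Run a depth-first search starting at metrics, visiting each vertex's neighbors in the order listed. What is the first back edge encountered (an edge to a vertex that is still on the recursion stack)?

ingest->metrics

DFS from metrics (visiting each vertex's neighbors in the order listed); mark gray on enter, black on exit:
metrics gray
  store gray
  store black
  cron gray
    ingest gray
      ingest→metrics: metrics is gray → back edge
First back edge: ingest → metrics.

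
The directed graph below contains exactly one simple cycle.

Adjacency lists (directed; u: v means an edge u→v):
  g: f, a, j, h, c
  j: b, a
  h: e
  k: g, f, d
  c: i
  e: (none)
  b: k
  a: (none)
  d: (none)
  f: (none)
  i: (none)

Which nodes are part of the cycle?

DFS with gray/black marking from k:
k gray
  g gray
    f gray
    f black
    a gray
    a black
    j gray
      b gray
        b→k: k is gray → back edge
Back edge closes the cycle k → g → j → b → k; its vertices are {b, g, j, k}.

b, g, j, k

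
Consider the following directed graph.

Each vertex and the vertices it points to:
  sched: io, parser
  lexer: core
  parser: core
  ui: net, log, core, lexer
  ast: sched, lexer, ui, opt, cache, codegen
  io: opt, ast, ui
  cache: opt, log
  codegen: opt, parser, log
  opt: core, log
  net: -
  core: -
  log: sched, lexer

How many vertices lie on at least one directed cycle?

8

A vertex is on a directed cycle iff it belongs to a strongly connected component of size ≥ 2 (or has a self-loop).
The vertices on cycles are {io, ui, ast, log, opt, cache, sched, codegen} — 8 in total.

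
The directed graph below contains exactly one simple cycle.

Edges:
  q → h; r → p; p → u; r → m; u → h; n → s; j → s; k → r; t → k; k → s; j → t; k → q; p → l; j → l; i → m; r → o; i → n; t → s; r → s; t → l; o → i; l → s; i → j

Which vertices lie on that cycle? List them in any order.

i, j, k, o, r, t

DFS with gray/black marking from r:
r gray
  p gray
    l gray
      s gray
      s black
    l black
    u gray
      h gray
      h black
    u black
  p black
  o gray
    i gray
      j gray
        j→l: l black — skip
        j→s: s black — skip
        t gray
          t→s: s black — skip
          t→l: l black — skip
          k gray
            q gray
              q→h: h black — skip
            q black
            k→s: s black — skip
            k→r: r is gray → back edge
Back edge closes the cycle r → o → i → j → t → k → r; its vertices are {i, j, k, o, r, t}.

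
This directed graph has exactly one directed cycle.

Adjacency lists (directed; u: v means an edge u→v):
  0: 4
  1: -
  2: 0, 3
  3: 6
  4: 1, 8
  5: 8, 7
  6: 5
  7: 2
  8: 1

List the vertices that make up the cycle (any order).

2, 3, 5, 6, 7

DFS with gray/black marking from 5:
5 gray
  8 gray
    1 gray
    1 black
  8 black
  7 gray
    2 gray
      0 gray
        4 gray
          4→1: 1 black — skip
          4→8: 8 black — skip
        4 black
      0 black
      3 gray
        6 gray
          6→5: 5 is gray → back edge
Back edge closes the cycle 5 → 7 → 2 → 3 → 6 → 5; its vertices are {2, 3, 5, 6, 7}.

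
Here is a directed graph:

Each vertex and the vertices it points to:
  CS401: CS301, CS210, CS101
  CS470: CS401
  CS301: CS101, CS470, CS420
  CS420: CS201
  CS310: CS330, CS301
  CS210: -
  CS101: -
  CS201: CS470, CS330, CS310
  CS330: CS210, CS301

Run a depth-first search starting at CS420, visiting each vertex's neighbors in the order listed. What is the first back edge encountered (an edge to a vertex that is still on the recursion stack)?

DFS from CS420 (visiting each vertex's neighbors in the order listed); mark gray on enter, black on exit:
CS420 gray
  CS201 gray
    CS470 gray
      CS401 gray
        CS301 gray
          CS101 gray
          CS101 black
          CS301→CS470: CS470 is gray → back edge
First back edge: CS301 → CS470.

CS301->CS470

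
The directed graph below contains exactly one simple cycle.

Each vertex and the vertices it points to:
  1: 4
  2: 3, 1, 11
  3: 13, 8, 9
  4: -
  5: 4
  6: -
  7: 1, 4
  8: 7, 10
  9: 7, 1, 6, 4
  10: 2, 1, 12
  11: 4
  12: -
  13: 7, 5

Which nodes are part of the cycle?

DFS with gray/black marking from 10:
10 gray
  2 gray
    3 gray
      13 gray
        7 gray
          1 gray
            4 gray
            4 black
          1 black
          7→4: 4 black — skip
        7 black
        5 gray
          5→4: 4 black — skip
        5 black
      13 black
      8 gray
        8→7: 7 black — skip
        8→10: 10 is gray → back edge
Back edge closes the cycle 10 → 2 → 3 → 8 → 10; its vertices are {2, 3, 8, 10}.

2, 3, 8, 10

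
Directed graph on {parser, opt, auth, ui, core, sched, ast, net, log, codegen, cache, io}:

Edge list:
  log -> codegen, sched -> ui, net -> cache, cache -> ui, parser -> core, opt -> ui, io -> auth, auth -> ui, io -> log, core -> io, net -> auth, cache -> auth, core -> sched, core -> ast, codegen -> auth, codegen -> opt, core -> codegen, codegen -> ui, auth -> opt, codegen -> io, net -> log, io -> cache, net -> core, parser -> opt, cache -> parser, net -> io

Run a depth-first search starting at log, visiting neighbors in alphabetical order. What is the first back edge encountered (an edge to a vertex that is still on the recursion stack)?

DFS from log (visiting neighbors in alphabetical order); mark gray on enter, black on exit:
log gray
  codegen gray
    auth gray
      opt gray
        ui gray
        ui black
      opt black
      auth→ui: ui black — skip
    auth black
    io gray
      io→auth: auth black — skip
      cache gray
        cache→auth: auth black — skip
        parser gray
          core gray
            ast gray
            ast black
            core→codegen: codegen is gray → back edge
First back edge: core → codegen.

core→codegen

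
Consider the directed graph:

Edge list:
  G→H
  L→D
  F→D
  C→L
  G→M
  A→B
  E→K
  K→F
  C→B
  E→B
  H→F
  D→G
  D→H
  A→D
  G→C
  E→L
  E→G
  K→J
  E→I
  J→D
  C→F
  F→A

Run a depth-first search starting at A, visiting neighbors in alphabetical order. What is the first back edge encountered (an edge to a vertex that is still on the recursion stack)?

F→A

DFS from A (visiting neighbors in alphabetical order); mark gray on enter, black on exit:
A gray
  B gray
  B black
  D gray
    G gray
      C gray
        C→B: B black — skip
        F gray
          F→A: A is gray → back edge
First back edge: F → A.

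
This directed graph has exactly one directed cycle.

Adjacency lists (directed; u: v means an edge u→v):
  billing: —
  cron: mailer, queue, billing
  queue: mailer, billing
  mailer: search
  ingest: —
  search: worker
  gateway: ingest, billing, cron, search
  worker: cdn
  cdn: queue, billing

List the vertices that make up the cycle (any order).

DFS with gray/black marking from search:
search gray
  worker gray
    cdn gray
      queue gray
        mailer gray
          mailer→search: search is gray → back edge
Back edge closes the cycle search → worker → cdn → queue → mailer → search; its vertices are {cdn, queue, mailer, search, worker}.

cdn, queue, mailer, search, worker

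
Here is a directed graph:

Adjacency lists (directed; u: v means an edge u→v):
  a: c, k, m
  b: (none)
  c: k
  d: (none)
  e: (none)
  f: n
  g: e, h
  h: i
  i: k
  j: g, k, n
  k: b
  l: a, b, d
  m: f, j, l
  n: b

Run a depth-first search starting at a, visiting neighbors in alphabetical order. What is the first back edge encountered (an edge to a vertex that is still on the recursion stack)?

l→a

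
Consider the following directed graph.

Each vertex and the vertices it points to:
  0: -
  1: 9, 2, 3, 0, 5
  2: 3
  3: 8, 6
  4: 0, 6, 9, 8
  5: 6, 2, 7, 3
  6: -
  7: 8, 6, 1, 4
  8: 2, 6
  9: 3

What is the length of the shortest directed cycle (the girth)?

For each vertex v, BFS finds the shortest path from v back to v.
The shortest such closed walk is 7 → 1 → 5 → 7, length 3.

3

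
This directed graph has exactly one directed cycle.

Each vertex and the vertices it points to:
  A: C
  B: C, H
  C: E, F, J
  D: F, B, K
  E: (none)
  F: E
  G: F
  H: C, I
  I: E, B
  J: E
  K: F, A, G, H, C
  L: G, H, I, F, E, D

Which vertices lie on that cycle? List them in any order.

DFS with gray/black marking from B:
B gray
  C gray
    E gray
    E black
    F gray
      F→E: E black — skip
    F black
    J gray
      J→E: E black — skip
    J black
  C black
  H gray
    H→C: C black — skip
    I gray
      I→E: E black — skip
      I→B: B is gray → back edge
Back edge closes the cycle B → H → I → B; its vertices are {B, H, I}.

B, H, I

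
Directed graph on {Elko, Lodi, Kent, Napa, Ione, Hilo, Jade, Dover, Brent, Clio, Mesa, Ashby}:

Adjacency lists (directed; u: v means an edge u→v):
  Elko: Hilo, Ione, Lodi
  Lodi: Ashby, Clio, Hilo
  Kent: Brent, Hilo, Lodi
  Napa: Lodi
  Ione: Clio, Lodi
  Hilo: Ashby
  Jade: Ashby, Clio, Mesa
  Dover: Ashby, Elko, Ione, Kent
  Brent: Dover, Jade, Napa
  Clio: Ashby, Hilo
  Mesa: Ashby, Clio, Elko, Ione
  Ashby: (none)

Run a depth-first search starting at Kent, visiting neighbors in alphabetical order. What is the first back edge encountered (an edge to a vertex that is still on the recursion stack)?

DFS from Kent (visiting neighbors in alphabetical order); mark gray on enter, black on exit:
Kent gray
  Brent gray
    Dover gray
      Ashby gray
      Ashby black
      Elko gray
        Hilo gray
          Hilo→Ashby: Ashby black — skip
        Hilo black
        Ione gray
          Clio gray
            Clio→Ashby: Ashby black — skip
            Clio→Hilo: Hilo black — skip
          Clio black
          Lodi gray
            Lodi→Ashby: Ashby black — skip
            Lodi→Clio: Clio black — skip
            Lodi→Hilo: Hilo black — skip
          Lodi black
        Ione black
        Elko→Lodi: Lodi black — skip
      Elko black
      Dover→Ione: Ione black — skip
      Dover→Kent: Kent is gray → back edge
First back edge: Dover → Kent.

Dover→Kent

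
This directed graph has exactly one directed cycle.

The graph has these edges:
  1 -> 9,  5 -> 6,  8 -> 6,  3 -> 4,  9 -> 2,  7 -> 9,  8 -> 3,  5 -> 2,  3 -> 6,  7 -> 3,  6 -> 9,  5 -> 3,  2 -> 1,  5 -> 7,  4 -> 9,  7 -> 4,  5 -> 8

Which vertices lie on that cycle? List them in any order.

1, 2, 9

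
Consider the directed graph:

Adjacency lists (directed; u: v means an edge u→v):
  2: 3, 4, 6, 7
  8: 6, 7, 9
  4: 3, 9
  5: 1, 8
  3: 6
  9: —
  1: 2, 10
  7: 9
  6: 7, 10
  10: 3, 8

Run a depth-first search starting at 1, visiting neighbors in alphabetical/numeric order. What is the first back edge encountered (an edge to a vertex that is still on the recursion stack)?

10->3

DFS from 1 (visiting neighbors in alphabetical/numeric order); mark gray on enter, black on exit:
1 gray
  2 gray
    3 gray
      6 gray
        7 gray
          9 gray
          9 black
        7 black
        10 gray
          10→3: 3 is gray → back edge
First back edge: 10 → 3.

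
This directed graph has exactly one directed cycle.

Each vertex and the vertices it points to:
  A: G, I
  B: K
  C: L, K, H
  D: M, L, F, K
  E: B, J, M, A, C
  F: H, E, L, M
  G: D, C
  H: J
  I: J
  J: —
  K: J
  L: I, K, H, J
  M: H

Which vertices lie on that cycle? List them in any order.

DFS with gray/black marking from F:
F gray
  H gray
    J gray
    J black
  H black
  E gray
    B gray
      K gray
        K→J: J black — skip
      K black
    B black
    E→J: J black — skip
    M gray
      M→H: H black — skip
    M black
    A gray
      G gray
        D gray
          D→M: M black — skip
          L gray
            I gray
              I→J: J black — skip
            I black
            L→K: K black — skip
            L→H: H black — skip
            L→J: J black — skip
          L black
          D→F: F is gray → back edge
Back edge closes the cycle F → E → A → G → D → F; its vertices are {A, D, E, F, G}.

A, D, E, F, G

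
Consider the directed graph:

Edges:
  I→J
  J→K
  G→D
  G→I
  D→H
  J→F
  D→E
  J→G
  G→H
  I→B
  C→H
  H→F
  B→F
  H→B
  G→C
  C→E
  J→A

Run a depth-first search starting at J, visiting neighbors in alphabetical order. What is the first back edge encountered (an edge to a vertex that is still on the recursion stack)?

DFS from J (visiting neighbors in alphabetical order); mark gray on enter, black on exit:
J gray
  A gray
  A black
  F gray
  F black
  G gray
    C gray
      E gray
      E black
      H gray
        B gray
          B→F: F black — skip
        B black
        H→F: F black — skip
      H black
    C black
    D gray
      D→E: E black — skip
      D→H: H black — skip
    D black
    G→H: H black — skip
    I gray
      I→B: B black — skip
      I→J: J is gray → back edge
First back edge: I → J.

I→J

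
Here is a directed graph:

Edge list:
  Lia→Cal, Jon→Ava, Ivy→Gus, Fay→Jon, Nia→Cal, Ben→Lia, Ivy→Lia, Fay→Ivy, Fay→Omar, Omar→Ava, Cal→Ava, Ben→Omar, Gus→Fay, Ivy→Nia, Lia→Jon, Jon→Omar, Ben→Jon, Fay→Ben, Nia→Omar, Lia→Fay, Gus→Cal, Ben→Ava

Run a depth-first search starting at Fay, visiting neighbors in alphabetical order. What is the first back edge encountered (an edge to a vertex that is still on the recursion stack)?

DFS from Fay (visiting neighbors in alphabetical order); mark gray on enter, black on exit:
Fay gray
  Ben gray
    Ava gray
    Ava black
    Jon gray
      Jon→Ava: Ava black — skip
      Omar gray
        Omar→Ava: Ava black — skip
      Omar black
    Jon black
    Lia gray
      Cal gray
        Cal→Ava: Ava black — skip
      Cal black
      Lia→Fay: Fay is gray → back edge
First back edge: Lia → Fay.

Lia->Fay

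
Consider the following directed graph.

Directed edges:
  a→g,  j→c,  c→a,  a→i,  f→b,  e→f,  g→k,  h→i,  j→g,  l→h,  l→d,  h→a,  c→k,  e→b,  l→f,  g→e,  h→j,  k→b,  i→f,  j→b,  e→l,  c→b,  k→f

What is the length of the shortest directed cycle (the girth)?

5

For each vertex v, BFS finds the shortest path from v back to v.
The shortest such closed walk is l → h → a → g → e → l, length 5.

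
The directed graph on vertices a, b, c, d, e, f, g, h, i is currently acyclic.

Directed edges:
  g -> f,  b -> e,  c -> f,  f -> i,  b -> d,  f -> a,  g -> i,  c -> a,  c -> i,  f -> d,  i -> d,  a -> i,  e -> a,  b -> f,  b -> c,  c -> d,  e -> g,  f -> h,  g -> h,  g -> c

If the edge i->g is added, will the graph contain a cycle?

Yes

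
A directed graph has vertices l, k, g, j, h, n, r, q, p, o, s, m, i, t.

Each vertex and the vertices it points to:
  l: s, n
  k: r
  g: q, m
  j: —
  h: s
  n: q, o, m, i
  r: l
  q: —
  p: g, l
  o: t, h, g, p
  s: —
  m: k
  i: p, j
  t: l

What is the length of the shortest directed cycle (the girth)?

4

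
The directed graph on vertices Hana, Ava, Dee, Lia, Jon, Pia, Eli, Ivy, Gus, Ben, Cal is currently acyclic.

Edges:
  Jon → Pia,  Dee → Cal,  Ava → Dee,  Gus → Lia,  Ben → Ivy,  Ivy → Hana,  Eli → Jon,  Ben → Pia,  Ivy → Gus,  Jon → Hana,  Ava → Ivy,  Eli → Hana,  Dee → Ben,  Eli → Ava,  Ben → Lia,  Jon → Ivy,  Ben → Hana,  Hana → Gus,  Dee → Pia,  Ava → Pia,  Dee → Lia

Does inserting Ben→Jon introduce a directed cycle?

Adding Ben→Jon creates a cycle iff Jon can already reach Ben.
Explore from Jon: no path reaches Ben. The graph stays acyclic.

No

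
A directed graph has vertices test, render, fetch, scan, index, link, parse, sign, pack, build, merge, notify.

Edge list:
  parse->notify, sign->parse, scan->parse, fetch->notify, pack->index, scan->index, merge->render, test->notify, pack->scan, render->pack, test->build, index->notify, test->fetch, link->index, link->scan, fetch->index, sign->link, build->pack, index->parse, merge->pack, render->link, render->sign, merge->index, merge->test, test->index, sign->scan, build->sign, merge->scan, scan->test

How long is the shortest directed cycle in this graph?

For each vertex v, BFS finds the shortest path from v back to v.
The shortest such closed walk is test → build → pack → scan → test, length 4.

4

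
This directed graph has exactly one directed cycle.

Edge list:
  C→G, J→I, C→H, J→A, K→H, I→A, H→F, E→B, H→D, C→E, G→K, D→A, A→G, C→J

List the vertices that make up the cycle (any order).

A, D, G, H, K

DFS with gray/black marking from H:
H gray
  F gray
  F black
  D gray
    A gray
      G gray
        K gray
          K→H: H is gray → back edge
Back edge closes the cycle H → D → A → G → K → H; its vertices are {A, D, G, H, K}.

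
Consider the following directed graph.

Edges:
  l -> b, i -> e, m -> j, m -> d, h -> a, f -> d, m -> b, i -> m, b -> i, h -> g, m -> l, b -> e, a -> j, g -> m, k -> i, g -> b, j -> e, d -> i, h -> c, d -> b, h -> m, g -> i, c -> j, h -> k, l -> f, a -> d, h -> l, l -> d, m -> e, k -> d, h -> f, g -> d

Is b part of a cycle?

b is on a cycle iff b can reach itself via ≥1 edge.
b → i → m → b — yes.

Yes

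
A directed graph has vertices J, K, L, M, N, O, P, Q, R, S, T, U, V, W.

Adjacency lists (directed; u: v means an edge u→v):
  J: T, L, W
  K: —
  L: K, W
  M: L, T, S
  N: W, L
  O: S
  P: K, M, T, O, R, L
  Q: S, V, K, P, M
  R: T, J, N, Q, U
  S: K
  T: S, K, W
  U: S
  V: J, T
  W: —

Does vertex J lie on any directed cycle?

J lies on a cycle iff there is a path from J back to itself.
Exploring from J, it never reaches itself; equivalently, its strongly connected component is a singleton.

No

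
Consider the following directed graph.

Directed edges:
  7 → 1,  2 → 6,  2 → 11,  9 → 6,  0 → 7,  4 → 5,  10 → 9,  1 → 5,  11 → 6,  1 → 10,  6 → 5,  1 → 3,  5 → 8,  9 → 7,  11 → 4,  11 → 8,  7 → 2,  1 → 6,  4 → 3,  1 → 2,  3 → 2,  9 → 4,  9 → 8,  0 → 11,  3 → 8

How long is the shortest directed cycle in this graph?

For each vertex v, BFS finds the shortest path from v back to v.
The shortest such closed walk is 7 → 1 → 10 → 9 → 7, length 4.

4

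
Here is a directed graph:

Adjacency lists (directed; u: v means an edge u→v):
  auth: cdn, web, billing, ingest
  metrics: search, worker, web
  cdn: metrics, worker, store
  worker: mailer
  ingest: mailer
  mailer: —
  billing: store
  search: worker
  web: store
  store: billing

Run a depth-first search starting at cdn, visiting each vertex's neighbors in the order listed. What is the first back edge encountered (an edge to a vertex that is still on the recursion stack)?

billing→store

DFS from cdn (visiting each vertex's neighbors in the order listed); mark gray on enter, black on exit:
cdn gray
  metrics gray
    search gray
      worker gray
        mailer gray
        mailer black
      worker black
    search black
    metrics→worker: worker black — skip
    web gray
      store gray
        billing gray
          billing→store: store is gray → back edge
First back edge: billing → store.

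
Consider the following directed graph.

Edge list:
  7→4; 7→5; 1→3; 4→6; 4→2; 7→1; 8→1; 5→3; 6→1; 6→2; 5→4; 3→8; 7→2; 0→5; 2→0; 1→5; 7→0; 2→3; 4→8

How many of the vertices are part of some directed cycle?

8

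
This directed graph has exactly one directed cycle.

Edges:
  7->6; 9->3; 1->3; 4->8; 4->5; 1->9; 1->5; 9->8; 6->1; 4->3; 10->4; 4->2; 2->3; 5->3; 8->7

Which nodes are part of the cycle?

1, 6, 7, 8, 9

DFS with gray/black marking from 8:
8 gray
  7 gray
    6 gray
      1 gray
        3 gray
        3 black
        9 gray
          9→8: 8 is gray → back edge
Back edge closes the cycle 8 → 7 → 6 → 1 → 9 → 8; its vertices are {1, 6, 7, 8, 9}.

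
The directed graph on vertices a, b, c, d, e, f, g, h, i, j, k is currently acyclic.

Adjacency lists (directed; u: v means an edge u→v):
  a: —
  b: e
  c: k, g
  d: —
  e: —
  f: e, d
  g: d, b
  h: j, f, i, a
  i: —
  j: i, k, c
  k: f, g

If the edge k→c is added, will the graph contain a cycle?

Adding k→c creates a cycle iff c can already reach k.
Path from c: c → k.
So c → … → k → c is a cycle.

Yes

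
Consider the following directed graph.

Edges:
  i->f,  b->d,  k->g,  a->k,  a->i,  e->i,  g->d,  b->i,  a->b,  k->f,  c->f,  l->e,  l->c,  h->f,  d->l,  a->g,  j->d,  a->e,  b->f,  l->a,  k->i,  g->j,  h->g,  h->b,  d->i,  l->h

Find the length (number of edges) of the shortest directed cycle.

4

For each vertex v, BFS finds the shortest path from v back to v.
The shortest such closed walk is l → h → b → d → l, length 4.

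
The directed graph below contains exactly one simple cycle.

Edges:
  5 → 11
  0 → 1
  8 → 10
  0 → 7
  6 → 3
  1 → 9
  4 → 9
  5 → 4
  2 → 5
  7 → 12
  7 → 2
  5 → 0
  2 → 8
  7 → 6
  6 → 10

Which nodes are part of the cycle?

DFS with gray/black marking from 5:
5 gray
  4 gray
    9 gray
    9 black
  4 black
  11 gray
  11 black
  0 gray
    7 gray
      6 gray
        10 gray
        10 black
        3 gray
        3 black
      6 black
      12 gray
      12 black
      2 gray
        8 gray
          8→10: 10 black — skip
        8 black
        2→5: 5 is gray → back edge
Back edge closes the cycle 5 → 0 → 7 → 2 → 5; its vertices are {0, 2, 5, 7}.

0, 2, 5, 7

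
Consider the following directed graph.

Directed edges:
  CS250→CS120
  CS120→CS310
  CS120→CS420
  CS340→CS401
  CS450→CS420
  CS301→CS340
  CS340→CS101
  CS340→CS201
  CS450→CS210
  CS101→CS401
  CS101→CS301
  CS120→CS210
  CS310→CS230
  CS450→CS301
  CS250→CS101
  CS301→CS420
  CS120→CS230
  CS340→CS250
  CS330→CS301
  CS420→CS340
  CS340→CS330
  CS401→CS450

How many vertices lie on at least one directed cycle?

9

A vertex is on a directed cycle iff it belongs to a strongly connected component of size ≥ 2 (or has a self-loop).
The vertices on cycles are {CS101, CS120, CS250, CS301, CS330, CS340, CS401, CS420, CS450} — 9 in total.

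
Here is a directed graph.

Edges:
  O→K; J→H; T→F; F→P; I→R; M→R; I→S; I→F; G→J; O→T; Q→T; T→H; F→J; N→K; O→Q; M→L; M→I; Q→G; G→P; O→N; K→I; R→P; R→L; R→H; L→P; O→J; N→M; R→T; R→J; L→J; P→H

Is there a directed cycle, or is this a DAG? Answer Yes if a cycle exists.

No

DFS with white/gray/black marking, starting from T:
T gray
  H gray
  H black
  F gray
    J gray
      J→H: H black — skip
    J black
    P gray
      P→H: H black — skip
    P black
  F black
T black
G gray
  G→J: J black — skip
  G→P: P black — skip
G black
I gray
  S gray
  S black
  R gray
    R→J: J black — skip
    R→H: H black — skip
    R→P: P black — skip
    R→T: T black — skip
    L gray
      L→P: P black — skip
      L→J: J black — skip
    L black
  R black
  I→F: F black — skip
I black
K gray
  K→I: I black — skip
K black
M gray
  M→L: L black — skip
  M→I: I black — skip
  M→R: R black — skip
M black
N gray
  N→M: M black — skip
  N→K: K black — skip
N black
O gray
  O→K: K black — skip
  O→T: T black — skip
  Q gray
    Q→G: G black — skip
    Q→T: T black — skip
  Q black
  O→N: N black — skip
  O→J: J black — skip
O black
Every edge goes to a white or black vertex — no back edge, so the graph is acyclic.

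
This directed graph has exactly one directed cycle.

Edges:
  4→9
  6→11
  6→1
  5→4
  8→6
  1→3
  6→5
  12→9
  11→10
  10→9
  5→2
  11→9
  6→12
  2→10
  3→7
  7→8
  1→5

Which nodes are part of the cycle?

1, 3, 6, 7, 8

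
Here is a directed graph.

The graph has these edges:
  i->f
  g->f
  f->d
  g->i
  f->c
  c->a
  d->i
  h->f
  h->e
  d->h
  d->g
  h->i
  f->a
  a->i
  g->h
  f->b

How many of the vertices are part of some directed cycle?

A vertex is on a directed cycle iff it belongs to a strongly connected component of size ≥ 2 (or has a self-loop).
The vertices on cycles are {a, c, d, f, g, h, i} — 7 in total.

7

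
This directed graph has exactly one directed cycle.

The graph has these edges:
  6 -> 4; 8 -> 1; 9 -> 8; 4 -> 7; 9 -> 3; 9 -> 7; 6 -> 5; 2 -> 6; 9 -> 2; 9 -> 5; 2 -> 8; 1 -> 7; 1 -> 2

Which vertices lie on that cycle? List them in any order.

1, 2, 8

DFS with gray/black marking from 2:
2 gray
  6 gray
    4 gray
      7 gray
      7 black
    4 black
    5 gray
    5 black
  6 black
  8 gray
    1 gray
      1→7: 7 black — skip
      1→2: 2 is gray → back edge
Back edge closes the cycle 2 → 8 → 1 → 2; its vertices are {1, 2, 8}.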